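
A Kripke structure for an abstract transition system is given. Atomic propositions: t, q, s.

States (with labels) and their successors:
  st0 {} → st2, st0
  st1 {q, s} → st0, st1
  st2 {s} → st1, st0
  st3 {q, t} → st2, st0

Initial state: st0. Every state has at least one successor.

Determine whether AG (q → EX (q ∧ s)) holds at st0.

States satisfying q → EX (q ∧ s): {st0, st1, st2}.
States satisfying AG (q → EX (q ∧ s)): {st0, st1, st2}.
Every state reachable from st0 satisfies q → EX (q ∧ s).
st0 ∈ Sat(AG (q → EX (q ∧ s))).

Holds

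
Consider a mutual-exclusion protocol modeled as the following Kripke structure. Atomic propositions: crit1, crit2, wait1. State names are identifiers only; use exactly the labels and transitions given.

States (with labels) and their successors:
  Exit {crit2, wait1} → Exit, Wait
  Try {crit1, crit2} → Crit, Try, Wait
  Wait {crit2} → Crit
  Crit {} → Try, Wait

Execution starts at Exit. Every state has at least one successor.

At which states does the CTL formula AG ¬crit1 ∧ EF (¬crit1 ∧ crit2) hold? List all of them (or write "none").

none

States satisfying ¬crit1: {Exit, Wait, Crit}.
States satisfying AG ¬crit1: ∅.
States satisfying ¬crit1 ∧ crit2: {Exit, Wait}.
States satisfying EF (¬crit1 ∧ crit2): {Exit, Try, Wait, Crit}.
States satisfying AG ¬crit1 ∧ EF (¬crit1 ∧ crit2): ∅.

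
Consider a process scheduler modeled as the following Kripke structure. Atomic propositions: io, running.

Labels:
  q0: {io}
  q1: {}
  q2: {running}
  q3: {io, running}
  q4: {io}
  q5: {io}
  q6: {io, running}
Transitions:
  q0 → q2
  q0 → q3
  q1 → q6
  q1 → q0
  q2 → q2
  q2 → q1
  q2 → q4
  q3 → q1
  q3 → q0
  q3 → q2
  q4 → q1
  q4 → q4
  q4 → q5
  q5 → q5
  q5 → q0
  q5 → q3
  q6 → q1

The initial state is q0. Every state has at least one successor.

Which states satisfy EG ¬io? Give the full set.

{q2}

States satisfying ¬io: {q1, q2}.
States satisfying EG ¬io: {q2}.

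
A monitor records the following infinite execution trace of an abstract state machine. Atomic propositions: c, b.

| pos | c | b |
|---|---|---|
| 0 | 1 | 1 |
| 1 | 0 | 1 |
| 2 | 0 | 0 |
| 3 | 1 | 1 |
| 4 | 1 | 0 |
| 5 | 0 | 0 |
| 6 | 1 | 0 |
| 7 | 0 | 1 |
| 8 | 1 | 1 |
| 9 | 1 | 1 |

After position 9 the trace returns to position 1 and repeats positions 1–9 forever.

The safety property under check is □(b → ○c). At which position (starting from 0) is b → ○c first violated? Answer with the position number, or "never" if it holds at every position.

0

At position 0 the labels are {b, c} and the next position 1 has {b}, so b → ○c is false there. This is the first violation.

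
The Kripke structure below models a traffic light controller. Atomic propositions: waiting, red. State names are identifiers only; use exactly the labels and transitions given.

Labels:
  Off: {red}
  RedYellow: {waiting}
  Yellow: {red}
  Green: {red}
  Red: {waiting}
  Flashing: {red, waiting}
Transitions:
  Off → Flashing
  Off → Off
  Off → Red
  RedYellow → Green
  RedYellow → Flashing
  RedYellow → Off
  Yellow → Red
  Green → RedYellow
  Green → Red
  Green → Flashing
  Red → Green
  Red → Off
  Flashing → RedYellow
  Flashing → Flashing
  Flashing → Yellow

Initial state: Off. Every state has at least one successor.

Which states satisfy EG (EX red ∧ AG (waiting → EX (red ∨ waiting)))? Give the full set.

{Off, RedYellow, Green, Red, Flashing}

States satisfying EX red ∧ AG (waiting → EX (red ∨ waiting)): {Off, RedYellow, Green, Red, Flashing}.
States satisfying EG (EX red ∧ AG (waiting → EX (red ∨ waiting))): {Off, RedYellow, Green, Red, Flashing}.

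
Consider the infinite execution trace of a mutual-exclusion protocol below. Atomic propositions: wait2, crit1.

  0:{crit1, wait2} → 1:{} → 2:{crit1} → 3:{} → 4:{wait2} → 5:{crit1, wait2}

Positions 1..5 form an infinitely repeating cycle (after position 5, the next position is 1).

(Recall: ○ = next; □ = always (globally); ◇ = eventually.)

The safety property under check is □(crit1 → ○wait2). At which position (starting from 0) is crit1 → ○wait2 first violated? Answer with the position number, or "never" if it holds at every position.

0

At position 0 the labels are {crit1, wait2} and the next position 1 has {}, so crit1 → ○wait2 is false there. This is the first violation.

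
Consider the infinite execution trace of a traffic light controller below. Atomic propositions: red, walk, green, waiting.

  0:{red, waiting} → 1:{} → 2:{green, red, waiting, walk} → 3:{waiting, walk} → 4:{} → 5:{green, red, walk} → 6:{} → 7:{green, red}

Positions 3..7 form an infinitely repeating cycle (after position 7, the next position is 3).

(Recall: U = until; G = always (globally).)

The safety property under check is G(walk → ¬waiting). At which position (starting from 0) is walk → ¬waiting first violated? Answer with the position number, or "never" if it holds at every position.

2

Check walk → ¬waiting at each position in order: 0 ✓, 1 ✓.
At position 2 the labels are {green, red, waiting, walk}, so walk → ¬waiting is false there. This is the first violation.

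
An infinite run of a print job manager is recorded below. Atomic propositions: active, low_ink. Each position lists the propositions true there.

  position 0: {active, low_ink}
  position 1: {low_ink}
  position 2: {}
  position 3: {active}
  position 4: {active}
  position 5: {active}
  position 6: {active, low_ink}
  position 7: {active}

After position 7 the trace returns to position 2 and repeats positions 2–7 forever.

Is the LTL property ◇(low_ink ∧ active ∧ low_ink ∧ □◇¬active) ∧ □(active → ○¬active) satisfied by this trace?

No

low_ink ∧ active ∧ low_ink ∧ □◇¬active holds at position 0, which is reachable from 0, so ◇(low_ink ∧ active ∧ low_ink ∧ □◇¬active) holds.
active → ○¬active must hold at every position from 0 onward. It fails at position 3, so □(active → ○¬active) is false.
Positions where active holds: 0, 3, 4, 5, 6, 7.
Check ○¬active at each: 0→ok, 3→fails, 4→fails, 5→fails, 6→fails, 7→ok.
At position 0: ◇(low_ink ∧ active ∧ low_ink ∧ □◇¬active) is true; □(active → ○¬active) is false; so ◇(low_ink ∧ active ∧ low_ink ∧ □◇¬active) ∧ □(active → ○¬active) is false.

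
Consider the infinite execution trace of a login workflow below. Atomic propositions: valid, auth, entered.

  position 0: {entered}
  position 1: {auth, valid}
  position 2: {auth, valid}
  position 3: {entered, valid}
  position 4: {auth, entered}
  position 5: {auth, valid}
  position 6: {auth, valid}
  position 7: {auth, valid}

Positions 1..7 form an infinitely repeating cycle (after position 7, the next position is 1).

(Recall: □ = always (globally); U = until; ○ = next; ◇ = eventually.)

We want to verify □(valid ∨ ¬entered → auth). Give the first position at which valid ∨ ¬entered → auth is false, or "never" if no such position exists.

Check valid ∨ ¬entered → auth at each position in order: 0 ✓, 1 ✓, 2 ✓.
At position 3 the labels are {entered, valid}, so valid ∨ ¬entered → auth is false there. This is the first violation.

3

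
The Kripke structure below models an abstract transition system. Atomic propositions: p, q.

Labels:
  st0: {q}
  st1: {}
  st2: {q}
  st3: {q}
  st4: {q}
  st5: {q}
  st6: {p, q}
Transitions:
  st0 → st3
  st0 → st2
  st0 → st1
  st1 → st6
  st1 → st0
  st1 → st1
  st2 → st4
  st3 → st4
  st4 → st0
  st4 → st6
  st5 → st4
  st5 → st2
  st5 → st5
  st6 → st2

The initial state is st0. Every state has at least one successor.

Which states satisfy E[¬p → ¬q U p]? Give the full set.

{st1, st6}

States satisfying ¬p → ¬q: {st1, st6}.
States satisfying p: {st6}.
States satisfying E[¬p → ¬q U p]: {st1, st6}.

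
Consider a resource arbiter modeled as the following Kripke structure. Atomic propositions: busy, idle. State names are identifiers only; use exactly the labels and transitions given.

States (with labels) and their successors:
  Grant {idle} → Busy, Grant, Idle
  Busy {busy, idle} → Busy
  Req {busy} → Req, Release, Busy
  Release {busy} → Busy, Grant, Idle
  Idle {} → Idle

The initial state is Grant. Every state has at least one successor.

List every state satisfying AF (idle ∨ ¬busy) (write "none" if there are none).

States satisfying idle ∨ ¬busy: {Grant, Busy, Idle}.
States satisfying AF (idle ∨ ¬busy): {Grant, Busy, Release, Idle}.

{Grant, Busy, Release, Idle}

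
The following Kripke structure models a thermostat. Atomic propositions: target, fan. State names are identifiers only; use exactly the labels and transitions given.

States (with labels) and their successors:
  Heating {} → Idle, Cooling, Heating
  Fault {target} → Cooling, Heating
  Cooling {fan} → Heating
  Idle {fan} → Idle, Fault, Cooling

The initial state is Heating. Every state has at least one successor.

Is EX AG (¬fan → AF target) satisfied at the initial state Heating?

States satisfying AG (¬fan → AF target): ∅.
States satisfying EX AG (¬fan → AF target): ∅.
No suitable path/successor from Heating witnesses the formula.
Heating ∉ Sat(EX AG (¬fan → AF target)).

Does not hold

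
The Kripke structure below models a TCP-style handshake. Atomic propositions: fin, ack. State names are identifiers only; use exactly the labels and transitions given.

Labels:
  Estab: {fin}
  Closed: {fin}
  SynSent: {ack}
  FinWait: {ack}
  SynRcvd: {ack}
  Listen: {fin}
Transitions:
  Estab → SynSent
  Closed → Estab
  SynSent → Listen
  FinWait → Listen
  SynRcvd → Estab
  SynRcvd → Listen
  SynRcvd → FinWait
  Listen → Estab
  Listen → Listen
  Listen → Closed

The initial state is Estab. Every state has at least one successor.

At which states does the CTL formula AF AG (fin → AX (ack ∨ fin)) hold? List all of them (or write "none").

States satisfying AG (fin → AX (ack ∨ fin)): {Estab, Closed, SynSent, FinWait, SynRcvd, Listen}.
States satisfying AF AG (fin → AX (ack ∨ fin)): {Estab, Closed, SynSent, FinWait, SynRcvd, Listen}.

{Estab, Closed, SynSent, FinWait, SynRcvd, Listen}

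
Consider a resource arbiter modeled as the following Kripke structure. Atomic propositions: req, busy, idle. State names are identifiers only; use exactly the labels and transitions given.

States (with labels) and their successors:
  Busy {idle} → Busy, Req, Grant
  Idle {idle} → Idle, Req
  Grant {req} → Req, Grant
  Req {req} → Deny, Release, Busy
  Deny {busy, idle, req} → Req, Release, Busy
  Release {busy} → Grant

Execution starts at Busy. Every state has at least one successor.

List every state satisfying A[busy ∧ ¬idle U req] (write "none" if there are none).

States satisfying busy ∧ ¬idle: {Release}.
States satisfying req: {Grant, Req, Deny}.
States satisfying A[busy ∧ ¬idle U req]: {Grant, Req, Deny, Release}.

{Grant, Req, Deny, Release}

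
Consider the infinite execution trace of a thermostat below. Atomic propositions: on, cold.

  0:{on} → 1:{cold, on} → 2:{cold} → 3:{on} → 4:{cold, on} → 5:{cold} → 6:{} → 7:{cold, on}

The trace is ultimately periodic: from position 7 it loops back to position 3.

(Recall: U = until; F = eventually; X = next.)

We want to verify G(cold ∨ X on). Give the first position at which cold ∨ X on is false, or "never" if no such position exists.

never

cold ∨ X on holds at every position 0..7, and those are all the positions the trace ever visits, so the invariant G(cold ∨ X on) is never violated.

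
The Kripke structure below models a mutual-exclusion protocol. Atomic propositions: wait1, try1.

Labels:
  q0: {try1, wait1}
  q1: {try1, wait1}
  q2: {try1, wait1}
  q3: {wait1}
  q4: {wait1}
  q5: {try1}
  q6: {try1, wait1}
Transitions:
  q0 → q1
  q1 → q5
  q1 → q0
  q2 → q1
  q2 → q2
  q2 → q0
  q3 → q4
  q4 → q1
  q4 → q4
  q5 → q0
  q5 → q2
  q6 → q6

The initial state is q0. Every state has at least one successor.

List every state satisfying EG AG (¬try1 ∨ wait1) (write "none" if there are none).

States satisfying AG (¬try1 ∨ wait1): {q6}.
States satisfying EG AG (¬try1 ∨ wait1): {q6}.

{q6}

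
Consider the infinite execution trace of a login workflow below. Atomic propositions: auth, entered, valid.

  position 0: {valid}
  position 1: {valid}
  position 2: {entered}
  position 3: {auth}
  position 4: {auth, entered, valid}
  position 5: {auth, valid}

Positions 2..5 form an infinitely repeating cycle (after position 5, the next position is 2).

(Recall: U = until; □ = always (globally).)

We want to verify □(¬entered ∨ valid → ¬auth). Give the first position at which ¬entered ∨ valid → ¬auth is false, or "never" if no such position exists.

3

Check ¬entered ∨ valid → ¬auth at each position in order: 0 ✓, 1 ✓, 2 ✓.
At position 3 the labels are {auth}, so ¬entered ∨ valid → ¬auth is false there. This is the first violation.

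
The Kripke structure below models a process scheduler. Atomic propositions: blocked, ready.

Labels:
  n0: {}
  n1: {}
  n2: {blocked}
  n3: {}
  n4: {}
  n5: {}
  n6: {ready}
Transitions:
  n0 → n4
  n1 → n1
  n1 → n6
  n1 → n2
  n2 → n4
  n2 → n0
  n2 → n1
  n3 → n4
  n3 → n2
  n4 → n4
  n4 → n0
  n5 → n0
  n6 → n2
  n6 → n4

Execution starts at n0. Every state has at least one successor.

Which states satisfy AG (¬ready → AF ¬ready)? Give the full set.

States satisfying ¬ready → AF ¬ready: {n0, n1, n2, n3, n4, n5, n6}.
States satisfying AG (¬ready → AF ¬ready): {n0, n1, n2, n3, n4, n5, n6}.

{n0, n1, n2, n3, n4, n5, n6}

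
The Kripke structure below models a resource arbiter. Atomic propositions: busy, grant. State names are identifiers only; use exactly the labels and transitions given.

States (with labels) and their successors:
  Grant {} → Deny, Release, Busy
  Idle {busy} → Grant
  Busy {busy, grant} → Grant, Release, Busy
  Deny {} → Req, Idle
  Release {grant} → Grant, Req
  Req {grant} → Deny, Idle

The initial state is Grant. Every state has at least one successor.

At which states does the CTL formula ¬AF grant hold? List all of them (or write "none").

States satisfying grant: {Busy, Release, Req}.
States satisfying AF grant: {Busy, Release, Req}.
States satisfying ¬AF grant: {Grant, Idle, Deny}.

{Grant, Idle, Deny}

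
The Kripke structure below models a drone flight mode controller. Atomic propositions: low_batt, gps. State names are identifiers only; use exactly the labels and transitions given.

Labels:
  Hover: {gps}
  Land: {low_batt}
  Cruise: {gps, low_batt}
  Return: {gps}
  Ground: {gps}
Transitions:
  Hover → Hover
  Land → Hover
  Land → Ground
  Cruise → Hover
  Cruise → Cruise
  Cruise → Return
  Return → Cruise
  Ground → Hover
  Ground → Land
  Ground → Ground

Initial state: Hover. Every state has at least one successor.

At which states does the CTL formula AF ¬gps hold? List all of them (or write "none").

States satisfying ¬gps: {Land}.
States satisfying AF ¬gps: {Land}.

{Land}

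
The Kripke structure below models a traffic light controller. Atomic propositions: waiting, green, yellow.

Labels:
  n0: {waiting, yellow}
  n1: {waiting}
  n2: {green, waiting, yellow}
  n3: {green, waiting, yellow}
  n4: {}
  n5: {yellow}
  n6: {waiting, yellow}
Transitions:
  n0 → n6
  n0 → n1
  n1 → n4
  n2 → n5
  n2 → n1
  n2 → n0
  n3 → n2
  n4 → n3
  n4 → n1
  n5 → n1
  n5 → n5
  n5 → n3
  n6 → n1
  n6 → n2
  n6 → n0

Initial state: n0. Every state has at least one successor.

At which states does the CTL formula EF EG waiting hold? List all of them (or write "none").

{n0, n1, n2, n3, n4, n5, n6}

States satisfying EG waiting: {n0, n2, n3, n6}.
States satisfying EF EG waiting: {n0, n1, n2, n3, n4, n5, n6}.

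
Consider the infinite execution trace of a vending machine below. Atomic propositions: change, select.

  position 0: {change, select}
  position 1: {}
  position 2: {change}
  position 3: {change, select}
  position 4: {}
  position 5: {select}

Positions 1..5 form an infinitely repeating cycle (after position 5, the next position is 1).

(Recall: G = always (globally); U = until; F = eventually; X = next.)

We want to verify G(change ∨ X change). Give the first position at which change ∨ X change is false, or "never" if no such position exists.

4

Check change ∨ X change at each position in order: 0 ✓, 1 ✓, 2 ✓, 3 ✓.
At position 4 the labels are {} and the next position 5 has {select}, so change ∨ X change is false there. This is the first violation.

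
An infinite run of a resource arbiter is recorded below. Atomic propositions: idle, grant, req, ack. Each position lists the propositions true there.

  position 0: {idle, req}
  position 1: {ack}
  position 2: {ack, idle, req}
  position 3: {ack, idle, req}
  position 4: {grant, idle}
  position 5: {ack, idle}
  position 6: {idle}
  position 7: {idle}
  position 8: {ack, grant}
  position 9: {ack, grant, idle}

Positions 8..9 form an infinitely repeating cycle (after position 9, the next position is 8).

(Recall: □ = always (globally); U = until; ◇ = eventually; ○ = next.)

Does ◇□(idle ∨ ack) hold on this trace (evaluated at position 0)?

□(idle ∨ ack) holds at position 0, which is reachable from 0, so ◇□(idle ∨ ack) holds.

Holds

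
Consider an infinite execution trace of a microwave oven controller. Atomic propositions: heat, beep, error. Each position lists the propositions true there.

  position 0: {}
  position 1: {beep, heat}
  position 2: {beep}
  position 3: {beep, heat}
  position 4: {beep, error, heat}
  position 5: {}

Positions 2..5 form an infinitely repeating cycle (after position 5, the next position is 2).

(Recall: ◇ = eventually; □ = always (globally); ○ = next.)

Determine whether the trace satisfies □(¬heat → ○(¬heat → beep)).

¬heat → ○(¬heat → beep) holds at every position 0..5, and those are all positions ever visited, so □(¬heat → ○(¬heat → beep)) holds.
Positions where ¬heat holds: 0, 2, 5.
Check ○(¬heat → beep) at each: 0→ok, 2→ok, 5→ok.

Yes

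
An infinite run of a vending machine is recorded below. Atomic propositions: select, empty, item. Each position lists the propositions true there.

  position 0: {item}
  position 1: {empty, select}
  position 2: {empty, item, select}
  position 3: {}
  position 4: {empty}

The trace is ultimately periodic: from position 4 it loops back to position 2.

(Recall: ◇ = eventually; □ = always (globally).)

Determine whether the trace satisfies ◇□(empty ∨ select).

Does not hold

□(empty ∨ select) is false at every position 0..4, so it never becomes true and ◇□(empty ∨ select) fails.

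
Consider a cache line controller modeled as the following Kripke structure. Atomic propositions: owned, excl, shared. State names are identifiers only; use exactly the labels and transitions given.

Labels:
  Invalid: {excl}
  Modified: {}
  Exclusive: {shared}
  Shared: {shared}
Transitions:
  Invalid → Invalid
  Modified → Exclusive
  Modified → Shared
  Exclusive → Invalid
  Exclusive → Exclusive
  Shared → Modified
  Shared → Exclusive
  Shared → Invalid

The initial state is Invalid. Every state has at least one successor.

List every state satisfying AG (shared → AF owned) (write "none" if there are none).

{Invalid}

States satisfying shared → AF owned: {Invalid, Modified}.
States satisfying AG (shared → AF owned): {Invalid}.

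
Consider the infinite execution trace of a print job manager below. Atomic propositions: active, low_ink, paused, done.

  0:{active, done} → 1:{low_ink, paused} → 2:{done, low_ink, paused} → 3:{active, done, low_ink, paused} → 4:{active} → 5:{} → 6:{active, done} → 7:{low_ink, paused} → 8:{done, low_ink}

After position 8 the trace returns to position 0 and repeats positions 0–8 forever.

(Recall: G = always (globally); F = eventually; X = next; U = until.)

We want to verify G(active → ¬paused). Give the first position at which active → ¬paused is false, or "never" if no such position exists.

3

Check active → ¬paused at each position in order: 0 ✓, 1 ✓, 2 ✓.
At position 3 the labels are {active, done, low_ink, paused}, so active → ¬paused is false there. This is the first violation.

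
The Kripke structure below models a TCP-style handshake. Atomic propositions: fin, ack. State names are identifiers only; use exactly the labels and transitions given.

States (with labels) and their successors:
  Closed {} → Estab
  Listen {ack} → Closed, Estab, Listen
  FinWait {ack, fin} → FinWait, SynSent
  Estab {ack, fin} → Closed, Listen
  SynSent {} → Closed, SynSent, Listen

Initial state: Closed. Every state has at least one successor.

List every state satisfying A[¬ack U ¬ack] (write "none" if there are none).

{Closed, SynSent}

States satisfying ¬ack: {Closed, SynSent}.
States satisfying A[¬ack U ¬ack]: {Closed, SynSent}.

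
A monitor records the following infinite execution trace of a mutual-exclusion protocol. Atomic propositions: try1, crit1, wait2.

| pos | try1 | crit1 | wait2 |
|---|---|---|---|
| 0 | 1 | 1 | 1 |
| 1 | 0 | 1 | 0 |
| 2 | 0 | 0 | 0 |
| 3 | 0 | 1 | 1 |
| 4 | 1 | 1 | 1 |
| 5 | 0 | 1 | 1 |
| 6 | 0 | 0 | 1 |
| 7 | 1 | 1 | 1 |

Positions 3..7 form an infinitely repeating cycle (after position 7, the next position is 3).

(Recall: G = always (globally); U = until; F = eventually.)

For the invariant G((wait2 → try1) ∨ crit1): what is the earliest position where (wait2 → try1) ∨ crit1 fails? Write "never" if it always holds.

6

Check (wait2 → try1) ∨ crit1 at each position in order: 0 ✓, 1 ✓, 2 ✓, 3 ✓, 4 ✓, 5 ✓.
At position 6 the labels are {wait2}, so (wait2 → try1) ∨ crit1 is false there. This is the first violation.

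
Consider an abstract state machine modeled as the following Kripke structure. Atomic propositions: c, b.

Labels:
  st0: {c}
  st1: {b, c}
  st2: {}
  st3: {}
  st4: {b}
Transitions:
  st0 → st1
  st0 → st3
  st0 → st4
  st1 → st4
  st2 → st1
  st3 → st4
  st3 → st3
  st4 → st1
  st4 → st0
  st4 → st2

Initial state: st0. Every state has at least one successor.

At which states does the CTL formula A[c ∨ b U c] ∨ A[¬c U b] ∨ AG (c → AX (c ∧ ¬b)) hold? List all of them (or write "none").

{st0, st1, st2, st4}

States satisfying c ∨ b: {st0, st1, st4}.
States satisfying c: {st0, st1}.
States satisfying A[c ∨ b U c]: {st0, st1}.
States satisfying ¬c: {st2, st3, st4}.
States satisfying b: {st1, st4}.
States satisfying A[¬c U b]: {st1, st2, st4}.
States satisfying c → AX (c ∧ ¬b): {st2, st3, st4}.
States satisfying AG (c → AX (c ∧ ¬b)): ∅.
States satisfying A[¬c U b] ∨ AG (c → AX (c ∧ ¬b)): {st1, st2, st4}.
States satisfying A[c ∨ b U c] ∨ A[¬c U b] ∨ AG (c → AX (c ∧ ¬b)): {st0, st1, st2, st4}.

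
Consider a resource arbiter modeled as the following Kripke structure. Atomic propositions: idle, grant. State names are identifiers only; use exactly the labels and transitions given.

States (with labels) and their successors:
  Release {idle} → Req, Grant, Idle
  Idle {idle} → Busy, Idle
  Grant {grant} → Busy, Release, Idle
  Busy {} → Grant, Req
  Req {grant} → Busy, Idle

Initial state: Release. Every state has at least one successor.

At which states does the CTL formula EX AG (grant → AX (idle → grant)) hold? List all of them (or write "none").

none

States satisfying AG (grant → AX (idle → grant)): ∅.
States satisfying EX AG (grant → AX (idle → grant)): ∅.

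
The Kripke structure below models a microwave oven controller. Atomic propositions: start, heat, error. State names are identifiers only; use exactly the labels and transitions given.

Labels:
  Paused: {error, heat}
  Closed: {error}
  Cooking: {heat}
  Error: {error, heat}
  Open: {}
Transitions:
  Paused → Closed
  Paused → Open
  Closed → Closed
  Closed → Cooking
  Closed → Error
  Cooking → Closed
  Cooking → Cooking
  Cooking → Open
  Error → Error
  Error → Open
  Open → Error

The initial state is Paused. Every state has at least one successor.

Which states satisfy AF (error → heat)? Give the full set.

{Paused, Cooking, Error, Open}

States satisfying error → heat: {Paused, Cooking, Error, Open}.
States satisfying AF (error → heat): {Paused, Cooking, Error, Open}.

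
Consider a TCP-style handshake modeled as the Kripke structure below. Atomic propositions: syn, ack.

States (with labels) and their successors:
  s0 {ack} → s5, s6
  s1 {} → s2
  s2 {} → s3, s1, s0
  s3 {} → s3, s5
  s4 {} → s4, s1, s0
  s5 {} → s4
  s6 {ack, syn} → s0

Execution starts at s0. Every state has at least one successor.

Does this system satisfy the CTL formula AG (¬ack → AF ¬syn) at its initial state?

States satisfying ¬ack → AF ¬syn: {s0, s1, s2, s3, s4, s5, s6}.
States satisfying AG (¬ack → AF ¬syn): {s0, s1, s2, s3, s4, s5, s6}.
Every state reachable from s0 satisfies ¬ack → AF ¬syn.
s0 ∈ Sat(AG (¬ack → AF ¬syn)).

Satisfied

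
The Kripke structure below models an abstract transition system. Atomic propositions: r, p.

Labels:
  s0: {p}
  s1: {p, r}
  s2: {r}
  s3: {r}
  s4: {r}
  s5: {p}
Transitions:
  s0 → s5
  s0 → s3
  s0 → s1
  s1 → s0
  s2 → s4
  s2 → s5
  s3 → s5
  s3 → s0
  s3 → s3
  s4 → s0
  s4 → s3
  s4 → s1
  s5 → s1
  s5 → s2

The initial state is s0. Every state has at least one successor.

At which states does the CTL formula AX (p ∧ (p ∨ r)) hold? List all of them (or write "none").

{s1}

States satisfying p ∧ (p ∨ r): {s0, s1, s5}.
States satisfying AX (p ∧ (p ∨ r)): {s1}.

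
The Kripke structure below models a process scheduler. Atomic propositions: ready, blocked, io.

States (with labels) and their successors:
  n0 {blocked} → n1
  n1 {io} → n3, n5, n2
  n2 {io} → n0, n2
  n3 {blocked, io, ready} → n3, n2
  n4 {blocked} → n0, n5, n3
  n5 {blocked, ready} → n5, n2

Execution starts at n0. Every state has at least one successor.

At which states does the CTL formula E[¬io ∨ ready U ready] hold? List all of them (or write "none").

{n3, n4, n5}

States satisfying ¬io ∨ ready: {n0, n3, n4, n5}.
States satisfying ready: {n3, n5}.
States satisfying E[¬io ∨ ready U ready]: {n3, n4, n5}.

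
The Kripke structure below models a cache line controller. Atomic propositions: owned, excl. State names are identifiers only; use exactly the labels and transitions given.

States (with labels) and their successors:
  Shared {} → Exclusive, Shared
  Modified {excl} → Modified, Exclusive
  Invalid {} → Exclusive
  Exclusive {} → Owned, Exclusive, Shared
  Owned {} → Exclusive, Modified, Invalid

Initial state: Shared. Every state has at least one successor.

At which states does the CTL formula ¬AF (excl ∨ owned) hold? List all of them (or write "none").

States satisfying excl ∨ owned: {Modified}.
States satisfying AF (excl ∨ owned): {Modified}.
States satisfying ¬AF (excl ∨ owned): {Shared, Invalid, Exclusive, Owned}.

{Shared, Invalid, Exclusive, Owned}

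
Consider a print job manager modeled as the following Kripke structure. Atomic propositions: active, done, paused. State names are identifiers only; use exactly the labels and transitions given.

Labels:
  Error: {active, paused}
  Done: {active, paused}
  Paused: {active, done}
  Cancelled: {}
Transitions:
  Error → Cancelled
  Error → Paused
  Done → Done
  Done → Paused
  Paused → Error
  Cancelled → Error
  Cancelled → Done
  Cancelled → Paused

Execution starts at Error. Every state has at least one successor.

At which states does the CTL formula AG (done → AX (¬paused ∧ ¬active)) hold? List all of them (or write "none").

none

States satisfying done → AX (¬paused ∧ ¬active): {Error, Done, Cancelled}.
States satisfying AG (done → AX (¬paused ∧ ¬active)): ∅.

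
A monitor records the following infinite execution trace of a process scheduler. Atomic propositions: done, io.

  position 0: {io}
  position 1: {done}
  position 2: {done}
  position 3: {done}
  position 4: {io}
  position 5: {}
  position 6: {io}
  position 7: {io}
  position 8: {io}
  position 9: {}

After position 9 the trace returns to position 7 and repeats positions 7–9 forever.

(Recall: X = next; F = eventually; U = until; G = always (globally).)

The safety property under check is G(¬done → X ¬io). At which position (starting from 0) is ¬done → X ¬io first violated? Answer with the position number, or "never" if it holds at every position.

Check ¬done → X ¬io at each position in order: 0 ✓, 1 ✓, 2 ✓, 3 ✓, 4 ✓.
At position 5 the labels are {} and the next position 6 has {io}, so ¬done → X ¬io is false there. This is the first violation.

5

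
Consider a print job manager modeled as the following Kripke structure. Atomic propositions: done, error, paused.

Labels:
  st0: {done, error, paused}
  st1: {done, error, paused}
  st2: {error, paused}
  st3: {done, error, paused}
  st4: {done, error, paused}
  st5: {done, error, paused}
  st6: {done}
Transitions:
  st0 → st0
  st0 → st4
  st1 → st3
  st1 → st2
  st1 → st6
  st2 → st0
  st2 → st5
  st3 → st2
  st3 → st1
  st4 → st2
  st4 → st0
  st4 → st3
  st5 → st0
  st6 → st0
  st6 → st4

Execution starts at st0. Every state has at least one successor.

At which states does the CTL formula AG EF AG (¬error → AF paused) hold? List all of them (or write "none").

States satisfying EF AG (¬error → AF paused): {st0, st1, st2, st3, st4, st5, st6}.
States satisfying AG EF AG (¬error → AF paused): {st0, st1, st2, st3, st4, st5, st6}.

{st0, st1, st2, st3, st4, st5, st6}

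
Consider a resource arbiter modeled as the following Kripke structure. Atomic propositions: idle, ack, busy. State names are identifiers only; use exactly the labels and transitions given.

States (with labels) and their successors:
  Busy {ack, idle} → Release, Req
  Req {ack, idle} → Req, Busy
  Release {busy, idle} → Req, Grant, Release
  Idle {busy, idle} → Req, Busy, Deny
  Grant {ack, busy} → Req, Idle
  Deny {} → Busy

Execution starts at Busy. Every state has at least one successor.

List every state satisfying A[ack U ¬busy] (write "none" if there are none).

{Busy, Req, Deny}

States satisfying ack: {Busy, Req, Grant}.
States satisfying ¬busy: {Busy, Req, Deny}.
States satisfying A[ack U ¬busy]: {Busy, Req, Deny}.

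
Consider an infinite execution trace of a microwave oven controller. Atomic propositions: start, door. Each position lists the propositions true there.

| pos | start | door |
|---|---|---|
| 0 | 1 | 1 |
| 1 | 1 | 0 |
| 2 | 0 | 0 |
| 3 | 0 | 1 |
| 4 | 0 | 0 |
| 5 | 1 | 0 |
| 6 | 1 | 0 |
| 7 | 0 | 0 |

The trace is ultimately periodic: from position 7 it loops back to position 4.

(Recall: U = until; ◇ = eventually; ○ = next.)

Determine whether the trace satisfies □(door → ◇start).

Holds

door → ◇start holds at every position 0..7, and those are all positions ever visited, so □(door → ◇start) holds.
Positions where door holds: 0, 3.
Check ◇start at each: 0→ok, 3→ok.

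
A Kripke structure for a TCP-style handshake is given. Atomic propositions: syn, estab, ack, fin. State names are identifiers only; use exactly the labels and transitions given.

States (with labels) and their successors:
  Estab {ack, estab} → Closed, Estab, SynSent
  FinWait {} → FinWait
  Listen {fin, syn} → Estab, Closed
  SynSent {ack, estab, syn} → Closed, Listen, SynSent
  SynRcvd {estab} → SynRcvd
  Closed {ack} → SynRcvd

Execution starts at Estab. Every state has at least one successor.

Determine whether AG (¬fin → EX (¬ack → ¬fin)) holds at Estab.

Holds

States satisfying ¬fin → EX (¬ack → ¬fin): {Estab, FinWait, Listen, SynSent, SynRcvd, Closed}.
States satisfying AG (¬fin → EX (¬ack → ¬fin)): {Estab, FinWait, Listen, SynSent, SynRcvd, Closed}.
Every state reachable from Estab satisfies ¬fin → EX (¬ack → ¬fin).
Estab ∈ Sat(AG (¬fin → EX (¬ack → ¬fin))).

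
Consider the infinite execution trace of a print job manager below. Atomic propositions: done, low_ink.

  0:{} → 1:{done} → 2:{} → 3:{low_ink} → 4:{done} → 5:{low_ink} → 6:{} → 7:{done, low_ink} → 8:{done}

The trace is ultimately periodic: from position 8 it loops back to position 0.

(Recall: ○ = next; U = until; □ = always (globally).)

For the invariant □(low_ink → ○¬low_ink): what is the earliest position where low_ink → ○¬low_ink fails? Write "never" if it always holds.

low_ink → ○¬low_ink holds at every position 0..8, and those are all the positions the trace ever visits, so the invariant □(low_ink → ○¬low_ink) is never violated.

never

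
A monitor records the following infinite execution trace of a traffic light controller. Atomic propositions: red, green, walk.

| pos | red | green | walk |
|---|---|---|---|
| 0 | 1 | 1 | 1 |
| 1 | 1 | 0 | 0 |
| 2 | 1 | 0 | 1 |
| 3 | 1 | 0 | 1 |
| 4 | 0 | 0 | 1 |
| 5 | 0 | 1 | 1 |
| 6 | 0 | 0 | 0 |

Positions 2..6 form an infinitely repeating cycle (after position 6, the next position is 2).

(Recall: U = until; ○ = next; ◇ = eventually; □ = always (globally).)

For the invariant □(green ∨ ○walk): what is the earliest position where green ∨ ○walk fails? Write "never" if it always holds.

green ∨ ○walk holds at every position 0..6, and those are all the positions the trace ever visits, so the invariant □(green ∨ ○walk) is never violated.

never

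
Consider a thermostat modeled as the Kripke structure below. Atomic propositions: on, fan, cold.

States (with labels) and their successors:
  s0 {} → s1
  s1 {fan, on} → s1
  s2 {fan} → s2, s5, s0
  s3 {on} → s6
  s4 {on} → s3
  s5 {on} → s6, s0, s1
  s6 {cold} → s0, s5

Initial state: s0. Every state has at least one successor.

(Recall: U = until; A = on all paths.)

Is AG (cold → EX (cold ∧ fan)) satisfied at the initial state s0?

States satisfying cold → EX (cold ∧ fan): {s0, s1, s2, s3, s4, s5}.
States satisfying AG (cold → EX (cold ∧ fan)): {s0, s1}.
Every state reachable from s0 satisfies cold → EX (cold ∧ fan).
s0 ∈ Sat(AG (cold → EX (cold ∧ fan))).

Holds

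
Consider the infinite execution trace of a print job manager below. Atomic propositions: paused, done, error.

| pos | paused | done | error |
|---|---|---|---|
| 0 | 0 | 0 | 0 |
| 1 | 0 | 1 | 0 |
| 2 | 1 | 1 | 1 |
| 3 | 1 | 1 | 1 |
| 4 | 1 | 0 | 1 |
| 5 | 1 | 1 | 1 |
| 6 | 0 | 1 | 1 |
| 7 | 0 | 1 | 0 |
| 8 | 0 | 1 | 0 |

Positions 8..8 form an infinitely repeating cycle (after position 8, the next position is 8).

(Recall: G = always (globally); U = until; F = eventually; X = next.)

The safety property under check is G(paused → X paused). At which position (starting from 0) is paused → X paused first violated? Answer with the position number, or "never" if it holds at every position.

5

Check paused → X paused at each position in order: 0 ✓, 1 ✓, 2 ✓, 3 ✓, 4 ✓.
At position 5 the labels are {done, error, paused} and the next position 6 has {done, error}, so paused → X paused is false there. This is the first violation.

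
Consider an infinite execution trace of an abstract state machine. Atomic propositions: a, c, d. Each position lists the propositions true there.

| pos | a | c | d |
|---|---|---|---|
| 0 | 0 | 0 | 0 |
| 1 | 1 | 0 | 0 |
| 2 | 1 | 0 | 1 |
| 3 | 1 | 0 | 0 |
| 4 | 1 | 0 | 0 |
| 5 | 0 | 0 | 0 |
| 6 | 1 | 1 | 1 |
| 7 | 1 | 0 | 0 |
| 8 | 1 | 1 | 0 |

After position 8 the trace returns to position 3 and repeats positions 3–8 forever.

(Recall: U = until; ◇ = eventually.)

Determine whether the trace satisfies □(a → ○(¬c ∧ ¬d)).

a → ○(¬c ∧ ¬d) must hold at every position from 0 onward. It fails at position 1, so □(a → ○(¬c ∧ ¬d)) is false.
Positions where a holds: 1, 2, 3, 4, 6, 7, 8.
Check ○(¬c ∧ ¬d) at each: 1→fails, 2→ok, 3→ok, 4→ok, 6→ok, 7→fails, 8→ok.

No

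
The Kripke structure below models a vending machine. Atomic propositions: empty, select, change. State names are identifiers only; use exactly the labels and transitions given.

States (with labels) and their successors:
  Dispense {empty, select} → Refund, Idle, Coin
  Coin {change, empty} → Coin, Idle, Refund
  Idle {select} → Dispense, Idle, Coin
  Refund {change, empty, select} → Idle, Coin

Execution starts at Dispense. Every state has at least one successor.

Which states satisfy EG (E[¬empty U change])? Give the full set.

{Coin, Idle, Refund}

States satisfying E[¬empty U change]: {Coin, Idle, Refund}.
States satisfying EG (E[¬empty U change]): {Coin, Idle, Refund}.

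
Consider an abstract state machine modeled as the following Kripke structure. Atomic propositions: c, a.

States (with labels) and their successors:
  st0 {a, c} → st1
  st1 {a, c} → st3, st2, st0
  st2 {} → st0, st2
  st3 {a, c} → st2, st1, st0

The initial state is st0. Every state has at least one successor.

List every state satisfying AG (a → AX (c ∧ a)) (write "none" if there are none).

States satisfying a → AX (c ∧ a): {st0, st2}.
States satisfying AG (a → AX (c ∧ a)): ∅.

none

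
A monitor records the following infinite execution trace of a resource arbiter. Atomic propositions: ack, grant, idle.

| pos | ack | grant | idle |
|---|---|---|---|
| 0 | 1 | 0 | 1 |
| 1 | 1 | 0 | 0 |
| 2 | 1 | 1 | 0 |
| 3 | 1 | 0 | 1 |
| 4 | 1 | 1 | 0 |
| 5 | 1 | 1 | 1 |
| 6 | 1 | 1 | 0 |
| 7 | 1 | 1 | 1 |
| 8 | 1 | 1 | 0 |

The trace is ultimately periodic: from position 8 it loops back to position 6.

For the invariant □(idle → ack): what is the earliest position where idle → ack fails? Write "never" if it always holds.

idle → ack holds at every position 0..8, and those are all the positions the trace ever visits, so the invariant □(idle → ack) is never violated.

never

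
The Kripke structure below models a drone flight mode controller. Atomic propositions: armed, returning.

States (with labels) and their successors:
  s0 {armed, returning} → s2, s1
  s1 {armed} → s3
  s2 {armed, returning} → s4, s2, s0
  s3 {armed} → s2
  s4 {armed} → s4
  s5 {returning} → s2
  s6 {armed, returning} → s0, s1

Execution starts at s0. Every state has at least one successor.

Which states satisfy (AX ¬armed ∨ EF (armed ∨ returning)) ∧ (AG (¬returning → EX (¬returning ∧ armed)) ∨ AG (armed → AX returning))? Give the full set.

States satisfying ¬armed: {s5}.
States satisfying AX ¬armed: ∅.
States satisfying armed ∨ returning: {s0, s1, s2, s3, s4, s5, s6}.
States satisfying EF (armed ∨ returning): {s0, s1, s2, s3, s4, s5, s6}.
States satisfying AX ¬armed ∨ EF (armed ∨ returning): {s0, s1, s2, s3, s4, s5, s6}.
States satisfying ¬returning → EX (¬returning ∧ armed): {s0, s1, s2, s4, s5, s6}.
States satisfying AG (¬returning → EX (¬returning ∧ armed)): {s4}.
States satisfying armed → AX returning: {s3, s5}.
States satisfying AG (armed → AX returning): ∅.
States satisfying (AX ¬armed ∨ EF (armed ∨ returning)) ∧ (AG (¬returning → EX (¬returning ∧ armed)) ∨ AG (armed → AX returning)): {s4}.

{s4}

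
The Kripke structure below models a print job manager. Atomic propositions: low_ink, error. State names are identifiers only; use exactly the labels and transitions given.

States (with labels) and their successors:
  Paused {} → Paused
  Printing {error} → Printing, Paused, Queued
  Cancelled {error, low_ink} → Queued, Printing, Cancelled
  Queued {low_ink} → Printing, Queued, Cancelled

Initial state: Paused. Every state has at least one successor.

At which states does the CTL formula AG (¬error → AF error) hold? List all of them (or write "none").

none

States satisfying ¬error → AF error: {Printing, Cancelled}.
States satisfying AG (¬error → AF error): ∅.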